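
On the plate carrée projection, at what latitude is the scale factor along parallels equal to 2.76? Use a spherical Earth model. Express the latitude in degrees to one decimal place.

68.8°

Plate carrée: h = 1, k = sec φ along parallels.
sec φ = 2.76  ⇒  cos φ = 0.3623  ⇒  φ ≈ 68.8°.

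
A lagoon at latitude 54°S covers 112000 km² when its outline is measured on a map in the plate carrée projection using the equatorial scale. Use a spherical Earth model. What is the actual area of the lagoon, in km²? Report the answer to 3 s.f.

65800 km²

In the plate carrée (x = Rλ, y = Rφ), meridians are true-scale (h = 1) and parallels are stretched by k = sec φ.
Areal scale = h·k = 1 × sec φ; at 54°, h = 1.000, k = 1.701, so h·k = 1.701.
True area = apparent / (areal scale) = 112000 / 1.701 ≈ 65800 km².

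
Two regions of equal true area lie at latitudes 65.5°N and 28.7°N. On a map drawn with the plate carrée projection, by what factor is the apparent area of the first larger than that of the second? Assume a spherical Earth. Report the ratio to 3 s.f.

2.12

For the equirectangular projection with φ₀ = 0 (plate carrée), h = 1 along meridians and k = sec φ along parallels.
Areal scale at 65.5°: h·k = 1.000 × 2.411 = 2.411.
Areal scale at 28.7°: h·k = 1.000 × 1.140 = 1.140.
Ratio = 2.411/1.140 ≈ 2.12.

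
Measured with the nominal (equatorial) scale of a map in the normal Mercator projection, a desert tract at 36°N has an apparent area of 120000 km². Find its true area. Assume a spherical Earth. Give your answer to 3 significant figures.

For Mercator, h = k = sec φ (a conformal cylindrical projection has a single point scale, 1/cos φ).
Areal scale = k² = sec²φ = 1/cos²(36°) = 1/0.8090² = 1.528.
True area = apparent / (areal scale) = 120000 / 1.528 ≈ 78500 km².

78500 km²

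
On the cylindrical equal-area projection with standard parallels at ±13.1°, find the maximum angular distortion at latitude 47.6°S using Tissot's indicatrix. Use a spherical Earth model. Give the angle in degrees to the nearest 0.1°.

A cylindrical equal-area projection with standard parallel φ₀ has meridian scale h = cos φ / cos φ₀ and parallel scale k = cos φ₀ / cos φ (so areas are preserved, h·k = 1).
At 47.6°: h = 0.6923, k = 1.444; principal scales a = 1.444, b = 0.6923.
sin(ω/2) = (a − b)/(a + b) = 0.7521/2.137 = 0.3520, so ω = 2 arcsin(0.3520) ≈ 41.2°.

41.2°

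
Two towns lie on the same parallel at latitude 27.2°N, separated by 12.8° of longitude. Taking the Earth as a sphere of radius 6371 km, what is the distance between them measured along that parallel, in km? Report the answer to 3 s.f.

1270 km

Arc length along a parallel = R cos φ · Δλ (with Δλ in radians).
= 6371 × cos 27.2° × (12.8° × π/180) = 6371 × 0.8894 × 0.2234 ≈ 1270 km.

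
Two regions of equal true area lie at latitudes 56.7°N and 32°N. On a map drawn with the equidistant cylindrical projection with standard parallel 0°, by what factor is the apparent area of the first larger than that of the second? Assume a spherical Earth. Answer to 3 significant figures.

1.54

For the equirectangular projection with φ₀ = 0 (plate carrée), h = 1 along meridians and k = sec φ along parallels.
Areal scale at 56.7°: h·k = 1.000 × 1.821 = 1.821.
Areal scale at 32°: h·k = 1.000 × 1.179 = 1.179.
Ratio = 1.821/1.179 ≈ 1.54.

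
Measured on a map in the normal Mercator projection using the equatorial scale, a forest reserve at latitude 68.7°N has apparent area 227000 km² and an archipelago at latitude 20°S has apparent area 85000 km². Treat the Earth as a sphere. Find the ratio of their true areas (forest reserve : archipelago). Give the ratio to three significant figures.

Mercator's areal exaggeration is sec²φ; hence true area = (apparent area) · cos²φ.
True area of forest reserve: 227000 × cos²(68.7°) = 227000 × 0.1320 = 29950 km².
True area of archipelago: 85000 × cos²(20°) = 85000 × 0.8830 = 75060 km².
Ratio = 29950 / 75060 ≈ 0.399.

0.399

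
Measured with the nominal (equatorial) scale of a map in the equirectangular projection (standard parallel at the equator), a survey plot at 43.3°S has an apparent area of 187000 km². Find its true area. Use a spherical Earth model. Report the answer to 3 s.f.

In the plate carrée (x = Rλ, y = Rφ), meridians are true-scale (h = 1) and parallels are stretched by k = sec φ.
Areal scale = h·k = 1 × sec φ; at 43.3°, h = 1.000, k = 1.374, so h·k = 1.374.
True area = apparent / (areal scale) = 187000 / 1.374 ≈ 136000 km².

136000 km²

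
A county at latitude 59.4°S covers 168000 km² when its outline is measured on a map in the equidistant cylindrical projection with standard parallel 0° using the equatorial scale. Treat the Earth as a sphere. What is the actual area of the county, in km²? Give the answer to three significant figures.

85500 km²

For the equirectangular projection with φ₀ = 0 (plate carrée), h = 1 along meridians and k = sec φ along parallels.
Areal scale = h·k = 1 × sec φ; at 59.4°, h = 1.000, k = 1.964, so h·k = 1.964.
True area = apparent / (areal scale) = 168000 / 1.964 ≈ 85500 km².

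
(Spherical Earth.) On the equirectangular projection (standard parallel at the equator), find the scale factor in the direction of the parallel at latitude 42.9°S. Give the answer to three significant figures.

1.37

In the plate carrée (x = Rλ, y = Rφ), meridians are true-scale (h = 1) and parallels are stretched by k = sec φ.
k = 1/cos 42.9° = 1/0.7325 = 1.365.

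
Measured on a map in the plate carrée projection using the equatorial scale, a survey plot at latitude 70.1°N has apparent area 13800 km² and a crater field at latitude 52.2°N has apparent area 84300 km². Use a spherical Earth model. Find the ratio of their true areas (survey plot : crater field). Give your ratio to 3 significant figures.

Plate carrée has h = 1 and k = sec φ, giving areal scale sec φ; true area = (apparent area) · cos φ.
True area of survey plot: 13800 × cos(70.1°) = 13800 × 0.3404 = 4697 km².
True area of crater field: 84300 × cos(52.2°) = 84300 × 0.6129 = 51670 km².
Ratio = 4697 / 51670 ≈ 0.0909.

0.0909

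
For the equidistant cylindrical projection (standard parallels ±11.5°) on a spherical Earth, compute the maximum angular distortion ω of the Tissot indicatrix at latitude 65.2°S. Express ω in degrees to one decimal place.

47.2°

In the equirectangular projection with standard parallel φ₀ = 11.5° (x = Rλ cos φ₀, y = Rφ), meridians are true-scale (h = 1) and the parallel scale is k = cos φ₀ / cos φ.
At 65.2°: h = 1.000, k = 2.336; principal scales a = 2.336, b = 1.000.
sin(ω/2) = (a − b)/(a + b) = 1.336/3.336 = 0.4005, so ω = 2 arcsin(0.4005) ≈ 47.2°.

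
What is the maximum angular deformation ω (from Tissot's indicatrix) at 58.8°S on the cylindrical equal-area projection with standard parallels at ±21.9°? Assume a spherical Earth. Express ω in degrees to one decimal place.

63.3°

For cylindrical equal-area with standard parallel φ₀, h = cos φ / cos φ₀ and k = cos φ₀ / cos φ, so h·k = 1.
At 58.8°: h = 0.5583, k = 1.791; principal scales a = 1.791, b = 0.5583.
sin(ω/2) = (a − b)/(a + b) = 1.233/2.349 = 0.5247, so ω = 2 arcsin(0.5247) ≈ 63.3°.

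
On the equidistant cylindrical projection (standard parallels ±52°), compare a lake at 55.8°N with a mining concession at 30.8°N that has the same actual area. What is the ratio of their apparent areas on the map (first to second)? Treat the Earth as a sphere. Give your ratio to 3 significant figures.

1.53

The equidistant cylindrical projection with φ₀ = 52° has h = 1 (meridians true) and k = cos φ₀ / cos φ along parallels.
Areal scale at 55.8°: h·k = 1.000 × 1.095 = 1.095.
Areal scale at 30.8°: h·k = 1.000 × 0.7168 = 0.7168.
Ratio = 1.095/0.7168 ≈ 1.53.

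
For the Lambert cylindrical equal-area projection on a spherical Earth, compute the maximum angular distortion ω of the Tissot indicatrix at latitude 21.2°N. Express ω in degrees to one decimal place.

The Lambert cylindrical equal-area projection is the cylindrical equal-area projection with its standard parallel at the equator (φ₀ = 0). For cylindrical equal-area with standard parallel φ₀, h = cos φ / cos φ₀ and k = cos φ₀ / cos φ, so h·k = 1.
At 21.2°: h = 0.9323, k = 1.073; principal scales a = 1.073, b = 0.9323.
sin(ω/2) = (a − b)/(a + b) = 0.1403/2.005 = 0.06996, so ω = 2 arcsin(0.06996) ≈ 8.0°.

8.0°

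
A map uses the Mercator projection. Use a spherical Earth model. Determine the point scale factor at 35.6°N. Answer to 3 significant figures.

1.23

Mercator is conformal, so the point scale is isotropic: h = k = sec φ = 1/cos φ.
k = 1/cos 35.6° = 1/0.8131 = 1.230.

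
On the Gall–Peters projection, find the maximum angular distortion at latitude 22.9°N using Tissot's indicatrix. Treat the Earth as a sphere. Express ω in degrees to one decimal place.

30.0°

The Gall–Peters projection is cylindrical equal-area with φ₀ = 45°. Cylindrical equal-area (φ₀ = 45°): h = cos φ / cos 45° along meridians, k = cos 45° / cos φ along parallels; h·k = 1.
At 22.9°: h = 1.303, k = 0.7676; principal scales a = 1.303, b = 0.7676.
sin(ω/2) = (a − b)/(a + b) = 0.5351/2.070 = 0.2585, so ω = 2 arcsin(0.2585) ≈ 30.0°.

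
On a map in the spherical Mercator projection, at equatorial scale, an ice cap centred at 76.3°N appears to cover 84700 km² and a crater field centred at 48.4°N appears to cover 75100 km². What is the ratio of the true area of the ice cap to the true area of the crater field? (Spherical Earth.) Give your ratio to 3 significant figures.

Mercator's areal exaggeration is sec²φ; hence true area = (apparent area) · cos²φ.
True area of ice cap: 84700 × cos²(76.3°) = 84700 × 0.05609 = 4751 km².
True area of crater field: 75100 × cos²(48.4°) = 75100 × 0.4408 = 33100 km².
Ratio = 4751 / 33100 ≈ 0.144.

0.144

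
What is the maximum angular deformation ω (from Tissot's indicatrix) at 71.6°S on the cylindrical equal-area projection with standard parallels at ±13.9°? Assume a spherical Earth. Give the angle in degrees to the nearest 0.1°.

107.9°

For cylindrical equal-area with standard parallel φ₀, h = cos φ / cos φ₀ and k = cos φ₀ / cos φ, so h·k = 1.
At 71.6°: h = 0.3252, k = 3.075; principal scales a = 3.075, b = 0.3252.
sin(ω/2) = (a − b)/(a + b) = 2.750/3.400 = 0.8087, so ω = 2 arcsin(0.8087) ≈ 107.9°.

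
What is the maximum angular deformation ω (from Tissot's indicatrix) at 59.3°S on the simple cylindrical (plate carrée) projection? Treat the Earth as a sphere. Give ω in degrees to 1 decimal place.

In the plate carrée (x = Rλ, y = Rφ), meridians are true-scale (h = 1) and parallels are stretched by k = sec φ.
At 59.3°: h = 1.000, k = 1.959; principal scales a = 1.959, b = 1.000.
sin(ω/2) = (a − b)/(a + b) = 0.9587/2.959 = 0.3240, so ω = 2 arcsin(0.3240) ≈ 37.8°.

37.8°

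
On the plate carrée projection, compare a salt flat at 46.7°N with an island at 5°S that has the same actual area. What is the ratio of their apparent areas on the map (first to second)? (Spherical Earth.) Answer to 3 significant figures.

1.45

Plate carrée maps x = Rλ, y = Rφ. The meridian scale is h = 1 and the parallel scale is k = 1/cos φ = sec φ.
Areal scale at 46.7°: h·k = 1.000 × 1.458 = 1.458.
Areal scale at 5°: h·k = 1.000 × 1.004 = 1.004.
Ratio = 1.458/1.004 ≈ 1.45.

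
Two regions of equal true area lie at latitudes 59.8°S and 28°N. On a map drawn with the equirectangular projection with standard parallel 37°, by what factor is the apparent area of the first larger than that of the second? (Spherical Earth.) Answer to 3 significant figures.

1.76

In the equirectangular projection with standard parallel φ₀ = 37° (x = Rλ cos φ₀, y = Rφ), meridians are true-scale (h = 1) and the parallel scale is k = cos φ₀ / cos φ.
Areal scale at 59.8°: h·k = 1.000 × 1.588 = 1.588.
Areal scale at 28°: h·k = 1.000 × 0.9045 = 0.9045.
Ratio = 1.588/0.9045 ≈ 1.76.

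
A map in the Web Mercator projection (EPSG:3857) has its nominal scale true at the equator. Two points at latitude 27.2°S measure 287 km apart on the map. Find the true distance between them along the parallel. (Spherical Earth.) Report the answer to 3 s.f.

255 km

Mercator is conformal, so the point scale is isotropic: h = k = sec φ = 1/cos φ.
Along the parallel at 27.2°, map distances are exaggerated by k = sec 27.2° = 1.124.
True distance = 287 / 1.124 = 287 × cos 27.2° ≈ 255 km.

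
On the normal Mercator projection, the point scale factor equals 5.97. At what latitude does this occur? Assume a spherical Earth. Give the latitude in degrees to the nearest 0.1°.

80.4°

Mercator scale is k = sec φ = 1/cos φ.
1/cos φ = 5.97  ⇒  cos φ = 0.1675  ⇒  φ = arccos(0.1675) ≈ 80.4°.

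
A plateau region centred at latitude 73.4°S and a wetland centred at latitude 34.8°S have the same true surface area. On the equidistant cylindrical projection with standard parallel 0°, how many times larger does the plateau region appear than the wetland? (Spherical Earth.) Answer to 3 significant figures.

In the plate carrée (x = Rλ, y = Rφ), meridians are true-scale (h = 1) and parallels are stretched by k = sec φ.
Areal scale at 73.4°: h·k = 1.000 × 3.500 = 3.500.
Areal scale at 34.8°: h·k = 1.000 × 1.218 = 1.218.
Ratio = 3.500/1.218 ≈ 2.87.

2.87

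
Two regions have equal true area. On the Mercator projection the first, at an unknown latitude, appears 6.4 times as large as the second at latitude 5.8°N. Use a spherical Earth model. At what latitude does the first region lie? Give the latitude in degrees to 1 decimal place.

66.8°

On Mercator, (apparent₁)/(apparent₂) = sec²φ₁ / sec²φ₂ when true areas are equal.
cos²φ₂ / cos²φ₁ = 6.4  ⇒  cos φ₁ = cos 5.8° / √6.4 = 0.9949/2.530 = 0.3933.
φ₁ = arccos(0.3933) ≈ 66.8°.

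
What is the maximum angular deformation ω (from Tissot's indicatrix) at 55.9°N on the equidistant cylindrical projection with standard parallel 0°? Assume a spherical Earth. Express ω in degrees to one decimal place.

32.7°

For the equirectangular projection with φ₀ = 0 (plate carrée), h = 1 along meridians and k = sec φ along parallels.
At 55.9°: h = 1.000, k = 1.784; principal scales a = 1.784, b = 1.000.
sin(ω/2) = (a − b)/(a + b) = 0.7837/2.784 = 0.2815, so ω = 2 arcsin(0.2815) ≈ 32.7°.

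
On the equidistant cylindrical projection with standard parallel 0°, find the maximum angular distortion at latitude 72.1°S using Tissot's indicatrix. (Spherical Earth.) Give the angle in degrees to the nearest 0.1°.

64.0°

Plate carrée maps x = Rλ, y = Rφ. The meridian scale is h = 1 and the parallel scale is k = 1/cos φ = sec φ.
At 72.1°: h = 1.000, k = 3.254; principal scales a = 3.254, b = 1.000.
sin(ω/2) = (a − b)/(a + b) = 2.254/4.254 = 0.5298, so ω = 2 arcsin(0.5298) ≈ 64.0°.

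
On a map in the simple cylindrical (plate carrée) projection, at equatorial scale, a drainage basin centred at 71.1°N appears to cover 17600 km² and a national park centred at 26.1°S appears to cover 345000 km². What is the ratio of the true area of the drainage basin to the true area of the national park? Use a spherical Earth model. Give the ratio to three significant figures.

0.0184

On the plate carrée, areal scale = h·k = 1 × sec φ, so true area = apparent × cos φ.
True area of drainage basin: 17600 × cos(71.1°) = 17600 × 0.3239 = 5701 km².
True area of national park: 345000 × cos(26.1°) = 345000 × 0.8980 = 309800 km².
Ratio = 5701 / 309800 ≈ 0.0184.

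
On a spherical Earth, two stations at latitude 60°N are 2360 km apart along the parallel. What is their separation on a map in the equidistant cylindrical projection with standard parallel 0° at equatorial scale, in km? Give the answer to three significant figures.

4720 km

For the equirectangular projection with φ₀ = 0 (plate carrée), h = 1 along meridians and k = sec φ along parallels.
Along the parallel, k = sec 60° = 1/0.5000 = 2.000.
Map distance = 2360 × 2.000 ≈ 4720 km.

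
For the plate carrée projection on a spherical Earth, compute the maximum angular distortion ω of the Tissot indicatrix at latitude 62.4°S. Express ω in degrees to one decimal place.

43.0°

For the equirectangular projection with φ₀ = 0 (plate carrée), h = 1 along meridians and k = sec φ along parallels.
At 62.4°: h = 1.000, k = 2.158; principal scales a = 2.158, b = 1.000.
sin(ω/2) = (a − b)/(a + b) = 1.158/3.158 = 0.3668, so ω = 2 arcsin(0.3668) ≈ 43.0°.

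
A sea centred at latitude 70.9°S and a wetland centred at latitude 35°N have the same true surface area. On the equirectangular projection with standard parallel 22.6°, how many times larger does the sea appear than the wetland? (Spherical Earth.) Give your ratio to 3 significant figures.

2.50

The equidistant cylindrical projection with φ₀ = 22.6° has h = 1 (meridians true) and k = cos φ₀ / cos φ along parallels.
Areal scale at 70.9°: h·k = 1.000 × 2.821 = 2.821.
Areal scale at 35°: h·k = 1.000 × 1.127 = 1.127.
Ratio = 2.821/1.127 ≈ 2.50.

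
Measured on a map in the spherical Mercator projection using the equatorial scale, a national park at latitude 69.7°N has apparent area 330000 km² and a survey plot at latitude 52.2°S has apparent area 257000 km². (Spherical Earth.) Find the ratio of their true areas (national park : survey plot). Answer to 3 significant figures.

0.411

Mercator's areal exaggeration is sec²φ; hence true area = (apparent area) · cos²φ.
True area of national park: 330000 × cos²(69.7°) = 330000 × 0.1204 = 39720 km².
True area of survey plot: 257000 × cos²(52.2°) = 257000 × 0.3757 = 96540 km².
Ratio = 39720 / 96540 ≈ 0.411.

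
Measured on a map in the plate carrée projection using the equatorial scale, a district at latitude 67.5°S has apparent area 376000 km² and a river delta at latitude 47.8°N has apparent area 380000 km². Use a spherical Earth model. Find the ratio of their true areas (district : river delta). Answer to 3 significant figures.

On the plate carrée, areal scale = h·k = 1 × sec φ, so true area = apparent × cos φ.
True area of district: 376000 × cos(67.5°) = 376000 × 0.3827 = 143900 km².
True area of river delta: 380000 × cos(47.8°) = 380000 × 0.6717 = 255300 km².
Ratio = 143900 / 255300 ≈ 0.564.

0.564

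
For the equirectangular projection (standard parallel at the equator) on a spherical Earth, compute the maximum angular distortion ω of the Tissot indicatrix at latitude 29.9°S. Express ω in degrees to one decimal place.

8.2°

In the plate carrée (x = Rλ, y = Rφ), meridians are true-scale (h = 1) and parallels are stretched by k = sec φ.
At 29.9°: h = 1.000, k = 1.154; principal scales a = 1.154, b = 1.000.
sin(ω/2) = (a − b)/(a + b) = 0.1535/2.154 = 0.07130, so ω = 2 arcsin(0.07130) ≈ 8.2°.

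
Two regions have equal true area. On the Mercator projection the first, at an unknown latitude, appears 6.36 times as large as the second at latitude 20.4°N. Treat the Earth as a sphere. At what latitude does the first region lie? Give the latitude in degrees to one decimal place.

68.2°

Mercator areal scale is sec²φ, so apparent-area ratio = sec²φ₁ / sec²φ₂ = cos²φ₂ / cos²φ₁.
cos²φ₂ / cos²φ₁ = 6.36  ⇒  cos φ₁ = cos 20.4° / √6.36 = 0.9373/2.522 = 0.3717.
φ₁ = arccos(0.3717) ≈ 68.2°.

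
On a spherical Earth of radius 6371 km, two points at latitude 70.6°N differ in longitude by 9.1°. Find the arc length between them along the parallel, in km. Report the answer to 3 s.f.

Arc length along a parallel = R cos φ · Δλ (with Δλ in radians).
= 6371 × cos 70.6° × (9.1° × π/180) = 6371 × 0.3322 × 0.1588 ≈ 336 km.

336 km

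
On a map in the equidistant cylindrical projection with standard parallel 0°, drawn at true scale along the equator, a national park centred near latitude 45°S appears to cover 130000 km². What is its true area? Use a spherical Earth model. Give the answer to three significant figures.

91900 km²

In the plate carrée (x = Rλ, y = Rφ), meridians are true-scale (h = 1) and parallels are stretched by k = sec φ.
Areal scale = h·k = 1 × sec φ; at 45°, h = 1.000, k = 1.414, so h·k = 1.414.
True area = apparent / (areal scale) = 130000 / 1.414 ≈ 91900 km².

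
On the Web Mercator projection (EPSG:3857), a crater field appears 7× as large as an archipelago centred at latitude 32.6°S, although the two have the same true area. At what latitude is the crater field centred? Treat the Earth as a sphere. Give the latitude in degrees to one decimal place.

71.4°

On Mercator, (apparent₁)/(apparent₂) = sec²φ₁ / sec²φ₂ when true areas are equal.
cos²φ₂ / cos²φ₁ = 7  ⇒  cos φ₁ = cos 32.6° / √7 = 0.8425/2.646 = 0.3184.
φ₁ = arccos(0.3184) ≈ 71.4°.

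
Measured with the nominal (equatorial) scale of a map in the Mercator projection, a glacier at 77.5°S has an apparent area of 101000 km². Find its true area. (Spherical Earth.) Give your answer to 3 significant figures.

The Mercator projection is conformal; its linear scale factor is the same in every direction and equals sec φ = 1/cos φ.
Areal scale = k² = sec²φ = 1/cos²(77.5°) = 1/0.2164² = 21.35.
True area = apparent / (areal scale) = 101000 / 21.35 ≈ 4730 km².

4730 km²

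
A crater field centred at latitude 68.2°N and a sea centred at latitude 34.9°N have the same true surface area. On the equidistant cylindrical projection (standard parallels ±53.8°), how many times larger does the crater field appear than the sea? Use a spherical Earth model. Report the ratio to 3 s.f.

2.21

In the equirectangular projection with standard parallel φ₀ = 53.8° (x = Rλ cos φ₀, y = Rφ), meridians are true-scale (h = 1) and the parallel scale is k = cos φ₀ / cos φ.
Areal scale at 68.2°: h·k = 1.000 × 1.590 = 1.590.
Areal scale at 34.9°: h·k = 1.000 × 0.7201 = 0.7201.
Ratio = 1.590/0.7201 ≈ 2.21.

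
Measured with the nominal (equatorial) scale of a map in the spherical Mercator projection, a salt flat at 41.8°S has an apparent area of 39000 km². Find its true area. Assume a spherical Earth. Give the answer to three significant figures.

Mercator is conformal, so the point scale is isotropic: h = k = sec φ = 1/cos φ.
Areal scale = k² = sec²φ = 1/cos²(41.8°) = 1/0.7455² = 1.799.
True area = apparent / (areal scale) = 39000 / 1.799 ≈ 21700 km².

21700 km²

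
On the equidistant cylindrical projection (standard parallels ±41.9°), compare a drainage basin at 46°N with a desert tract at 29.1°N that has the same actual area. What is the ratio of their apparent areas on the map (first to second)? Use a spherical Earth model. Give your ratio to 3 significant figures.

1.26

With standard parallel φ₀ = 41.9°, the equirectangular projection gives x = Rλ cos φ₀, y = Rφ, so h = 1 and k = cos 41.9° / cos φ.
Areal scale at 46°: h·k = 1.000 × 1.071 = 1.071.
Areal scale at 29.1°: h·k = 1.000 × 0.8518 = 0.8518.
Ratio = 1.071/0.8518 ≈ 1.26.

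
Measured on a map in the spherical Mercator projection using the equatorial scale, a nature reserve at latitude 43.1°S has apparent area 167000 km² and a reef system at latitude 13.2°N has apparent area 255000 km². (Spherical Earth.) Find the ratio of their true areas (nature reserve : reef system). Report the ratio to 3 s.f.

Since Mercator area scale is 1/cos²φ, the true area equals the apparent area multiplied by cos²φ.
True area of nature reserve: 167000 × cos²(43.1°) = 167000 × 0.5331 = 89030 km².
True area of reef system: 255000 × cos²(13.2°) = 255000 × 0.9479 = 241700 km².
Ratio = 89030 / 241700 ≈ 0.368.

0.368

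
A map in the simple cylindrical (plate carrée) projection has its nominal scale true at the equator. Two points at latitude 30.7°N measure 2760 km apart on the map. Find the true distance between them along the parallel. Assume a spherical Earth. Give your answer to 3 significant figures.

2370 km

Plate carrée maps x = Rλ, y = Rφ. The meridian scale is h = 1 and the parallel scale is k = 1/cos φ = sec φ.
Along the parallel at 30.7°, map distances are exaggerated by k = sec 30.7° = 1.163.
True distance = 2760 / 1.163 = 2760 × cos 30.7° ≈ 2370 km.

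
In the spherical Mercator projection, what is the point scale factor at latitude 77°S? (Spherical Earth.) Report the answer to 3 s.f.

The Mercator projection is conformal; its linear scale factor is the same in every direction and equals sec φ = 1/cos φ.
k = 1/cos 77° = 1/0.2250 = 4.445.

4.45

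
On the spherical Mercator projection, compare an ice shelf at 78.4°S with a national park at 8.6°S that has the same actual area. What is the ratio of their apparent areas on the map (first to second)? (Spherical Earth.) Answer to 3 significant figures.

24.2

Mercator areal scale is sec²φ.
At 78.4°: sec²(78.4°) = 1/0.2011² = 24.73.
At 8.6°: sec²(8.6°) = 1/0.9888² = 1.023.
Ratio = 24.73/1.023 = cos²(8.6°)/cos²(78.4°) ≈ 24.2.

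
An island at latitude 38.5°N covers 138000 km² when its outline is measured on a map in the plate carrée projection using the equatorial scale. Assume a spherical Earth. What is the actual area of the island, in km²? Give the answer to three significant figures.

In the plate carrée (x = Rλ, y = Rφ), meridians are true-scale (h = 1) and parallels are stretched by k = sec φ.
Areal scale = h·k = 1 × sec φ; at 38.5°, h = 1.000, k = 1.278, so h·k = 1.278.
True area = apparent / (areal scale) = 138000 / 1.278 ≈ 108000 km².

108000 km²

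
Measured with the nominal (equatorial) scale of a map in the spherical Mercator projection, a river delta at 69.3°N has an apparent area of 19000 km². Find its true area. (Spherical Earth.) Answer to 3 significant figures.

2370 km²

The Mercator projection is conformal; its linear scale factor is the same in every direction and equals sec φ = 1/cos φ.
Areal scale = k² = sec²φ = 1/cos²(69.3°) = 1/0.3535² = 8.004.
True area = apparent / (areal scale) = 19000 / 8.004 ≈ 2370 km².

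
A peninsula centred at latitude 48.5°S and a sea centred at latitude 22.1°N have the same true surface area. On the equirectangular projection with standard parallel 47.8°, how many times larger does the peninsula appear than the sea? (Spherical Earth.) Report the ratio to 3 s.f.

The equidistant cylindrical projection with φ₀ = 47.8° has h = 1 (meridians true) and k = cos φ₀ / cos φ along parallels.
Areal scale at 48.5°: h·k = 1.000 × 1.014 = 1.014.
Areal scale at 22.1°: h·k = 1.000 × 0.7250 = 0.7250.
Ratio = 1.014/0.7250 ≈ 1.40.

1.40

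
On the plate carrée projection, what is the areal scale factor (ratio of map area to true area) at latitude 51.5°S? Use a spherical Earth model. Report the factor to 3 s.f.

Plate carrée maps x = Rλ, y = Rφ. The meridian scale is h = 1 and the parallel scale is k = 1/cos φ = sec φ.
Areal scale = h·k = 1 × sec φ; at 51.5°, h = 1.000, k = 1.606, so h·k = 1.606.

1.61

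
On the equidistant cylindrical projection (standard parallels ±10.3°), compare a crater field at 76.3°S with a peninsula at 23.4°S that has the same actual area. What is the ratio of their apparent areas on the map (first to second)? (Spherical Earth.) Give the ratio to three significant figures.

With standard parallel φ₀ = 10.3°, the equirectangular projection gives x = Rλ cos φ₀, y = Rφ, so h = 1 and k = cos 10.3° / cos φ.
Areal scale at 76.3°: h·k = 1.000 × 4.154 = 4.154.
Areal scale at 23.4°: h·k = 1.000 × 1.072 = 1.072.
Ratio = 4.154/1.072 ≈ 3.88.

3.88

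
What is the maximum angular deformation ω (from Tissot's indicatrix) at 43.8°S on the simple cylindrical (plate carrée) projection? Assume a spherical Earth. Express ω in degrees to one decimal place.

Plate carrée maps x = Rλ, y = Rφ. The meridian scale is h = 1 and the parallel scale is k = 1/cos φ = sec φ.
At 43.8°: h = 1.000, k = 1.386; principal scales a = 1.386, b = 1.000.
sin(ω/2) = (a − b)/(a + b) = 0.3855/2.386 = 0.1616, so ω = 2 arcsin(0.1616) ≈ 18.6°.

18.6°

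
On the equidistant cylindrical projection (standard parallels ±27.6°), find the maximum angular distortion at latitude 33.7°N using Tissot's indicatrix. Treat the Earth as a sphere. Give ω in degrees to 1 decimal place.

The equidistant cylindrical projection with φ₀ = 27.6° has h = 1 (meridians true) and k = cos φ₀ / cos φ along parallels.
At 33.7°: h = 1.000, k = 1.065; principal scales a = 1.065, b = 1.000.
sin(ω/2) = (a − b)/(a + b) = 0.06521/2.065 = 0.03157, so ω = 2 arcsin(0.03157) ≈ 3.6°.

3.6°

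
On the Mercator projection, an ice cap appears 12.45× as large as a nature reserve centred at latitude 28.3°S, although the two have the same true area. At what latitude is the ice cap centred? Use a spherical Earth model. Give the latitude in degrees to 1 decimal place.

On Mercator, (apparent₁)/(apparent₂) = sec²φ₁ / sec²φ₂ when true areas are equal.
cos²φ₂ / cos²φ₁ = 12.45  ⇒  cos φ₁ = cos 28.3° / √12.45 = 0.8805/3.528 = 0.2495.
φ₁ = arccos(0.2495) ≈ 75.5°.

75.5°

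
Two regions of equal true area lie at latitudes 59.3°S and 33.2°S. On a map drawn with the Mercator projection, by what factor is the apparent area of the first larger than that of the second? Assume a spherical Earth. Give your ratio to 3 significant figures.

2.69

Mercator areal scale is sec²φ.
At 59.3°: sec²(59.3°) = 1/0.5105² = 3.837.
At 33.2°: sec²(33.2°) = 1/0.8368² = 1.428.
Ratio = 3.837/1.428 = cos²(33.2°)/cos²(59.3°) ≈ 2.69.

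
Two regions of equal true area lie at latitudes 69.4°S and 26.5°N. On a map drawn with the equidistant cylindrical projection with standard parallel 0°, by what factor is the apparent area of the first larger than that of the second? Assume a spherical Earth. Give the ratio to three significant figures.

2.54

For the equirectangular projection with φ₀ = 0 (plate carrée), h = 1 along meridians and k = sec φ along parallels.
Areal scale at 69.4°: h·k = 1.000 × 2.842 = 2.842.
Areal scale at 26.5°: h·k = 1.000 × 1.117 = 1.117.
Ratio = 2.842/1.117 ≈ 2.54.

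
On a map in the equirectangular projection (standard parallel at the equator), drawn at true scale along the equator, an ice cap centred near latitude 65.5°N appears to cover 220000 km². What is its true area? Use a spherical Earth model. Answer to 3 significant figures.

91200 km²

Plate carrée maps x = Rλ, y = Rφ. The meridian scale is h = 1 and the parallel scale is k = 1/cos φ = sec φ.
Areal scale = h·k = 1 × sec φ; at 65.5°, h = 1.000, k = 2.411, so h·k = 2.411.
True area = apparent / (areal scale) = 220000 / 2.411 ≈ 91200 km².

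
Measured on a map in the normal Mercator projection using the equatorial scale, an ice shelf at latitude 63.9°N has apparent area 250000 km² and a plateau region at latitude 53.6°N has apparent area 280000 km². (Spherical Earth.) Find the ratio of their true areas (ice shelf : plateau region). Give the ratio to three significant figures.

Since Mercator area scale is 1/cos²φ, the true area equals the apparent area multiplied by cos²φ.
True area of ice shelf: 250000 × cos²(63.9°) = 250000 × 0.1935 = 48390 km².
True area of plateau region: 280000 × cos²(53.6°) = 280000 × 0.3521 = 98600 km².
Ratio = 48390 / 98600 ≈ 0.491.

0.491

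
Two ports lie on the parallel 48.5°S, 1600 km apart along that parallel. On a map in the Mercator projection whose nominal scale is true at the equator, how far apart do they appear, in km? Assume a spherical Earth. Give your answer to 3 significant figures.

2410 km

Mercator is conformal, so the point scale is isotropic: h = k = sec φ = 1/cos φ.
Along the parallel, k = sec 48.5° = 1/0.6626 = 1.509.
Map distance = 1600 × 1.509 ≈ 2410 km.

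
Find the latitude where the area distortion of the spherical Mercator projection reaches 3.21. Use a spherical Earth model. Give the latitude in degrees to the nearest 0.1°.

Mercator areal scale is sec²φ.
sec²φ = 3.21  ⇒  cos²φ = 0.3115  ⇒  cos φ = 0.5581.
φ = arccos(0.5581) ≈ 56.1°.

56.1°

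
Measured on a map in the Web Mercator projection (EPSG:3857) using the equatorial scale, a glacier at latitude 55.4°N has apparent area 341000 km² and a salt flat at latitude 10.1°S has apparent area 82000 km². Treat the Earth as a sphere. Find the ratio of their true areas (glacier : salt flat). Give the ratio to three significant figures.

1.38

On Mercator the areal scale is sec²φ, so true area = apparent × cos²φ.
True area of glacier: 341000 × cos²(55.4°) = 341000 × 0.3224 = 110000 km².
True area of salt flat: 82000 × cos²(10.1°) = 82000 × 0.9692 = 79480 km².
Ratio = 110000 / 79480 ≈ 1.38.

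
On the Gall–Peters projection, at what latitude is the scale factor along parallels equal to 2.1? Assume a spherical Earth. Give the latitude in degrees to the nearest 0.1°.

70.3°

The Gall–Peters projection is cylindrical equal-area with φ₀ = 45°. For cylindrical equal-area with standard parallel φ₀, h = cos φ / cos φ₀ and k = cos φ₀ / cos φ, so h·k = 1.
k = cos φ₀ / cos φ = 2.1  ⇒  cos φ = cos 45° / 2.1 = 0.3367.
φ = arccos(0.3367) ≈ 70.3°.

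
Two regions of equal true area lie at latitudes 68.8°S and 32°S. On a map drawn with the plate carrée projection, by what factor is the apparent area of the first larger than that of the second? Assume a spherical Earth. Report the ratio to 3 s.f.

2.35

Plate carrée maps x = Rλ, y = Rφ. The meridian scale is h = 1 and the parallel scale is k = 1/cos φ = sec φ.
Areal scale at 68.8°: h·k = 1.000 × 2.765 = 2.765.
Areal scale at 32°: h·k = 1.000 × 1.179 = 1.179.
Ratio = 2.765/1.179 ≈ 2.35.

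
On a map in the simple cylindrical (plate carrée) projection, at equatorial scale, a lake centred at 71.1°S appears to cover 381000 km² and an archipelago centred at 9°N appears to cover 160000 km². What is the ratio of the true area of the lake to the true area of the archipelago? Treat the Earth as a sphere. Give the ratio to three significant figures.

On the plate carrée, areal scale = h·k = 1 × sec φ, so true area = apparent × cos φ.
True area of lake: 381000 × cos(71.1°) = 381000 × 0.3239 = 123400 km².
True area of archipelago: 160000 × cos(9°) = 160000 × 0.9877 = 158000 km².
Ratio = 123400 / 158000 ≈ 0.781.

0.781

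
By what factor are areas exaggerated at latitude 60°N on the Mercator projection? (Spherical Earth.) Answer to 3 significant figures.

4.00

The Mercator projection is conformal; its linear scale factor is the same in every direction and equals sec φ = 1/cos φ.
Areal scale = k² = sec²φ = 1/cos²(60°) = 1/0.5000² = 4.000.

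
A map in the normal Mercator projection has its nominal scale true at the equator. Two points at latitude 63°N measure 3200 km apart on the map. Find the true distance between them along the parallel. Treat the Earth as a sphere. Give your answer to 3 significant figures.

Mercator is conformal, so the point scale is isotropic: h = k = sec φ = 1/cos φ.
Along the parallel at 63°, map distances are exaggerated by k = sec 63° = 2.203.
True distance = 3200 / 2.203 = 3200 × cos 63° ≈ 1450 km.

1450 km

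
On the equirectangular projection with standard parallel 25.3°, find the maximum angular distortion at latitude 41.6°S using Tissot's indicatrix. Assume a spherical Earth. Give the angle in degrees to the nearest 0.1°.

10.9°

With standard parallel φ₀ = 25.3°, the equirectangular projection gives x = Rλ cos φ₀, y = Rφ, so h = 1 and k = cos 25.3° / cos φ.
At 41.6°: h = 1.000, k = 1.209; principal scales a = 1.209, b = 1.000.
sin(ω/2) = (a − b)/(a + b) = 0.2090/2.209 = 0.09461, so ω = 2 arcsin(0.09461) ≈ 10.9°.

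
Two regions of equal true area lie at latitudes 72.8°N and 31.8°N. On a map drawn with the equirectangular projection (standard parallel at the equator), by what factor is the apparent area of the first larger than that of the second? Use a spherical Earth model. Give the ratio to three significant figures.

Plate carrée maps x = Rλ, y = Rφ. The meridian scale is h = 1 and the parallel scale is k = 1/cos φ = sec φ.
Areal scale at 72.8°: h·k = 1.000 × 3.382 = 3.382.
Areal scale at 31.8°: h·k = 1.000 × 1.177 = 1.177.
Ratio = 3.382/1.177 ≈ 2.87.

2.87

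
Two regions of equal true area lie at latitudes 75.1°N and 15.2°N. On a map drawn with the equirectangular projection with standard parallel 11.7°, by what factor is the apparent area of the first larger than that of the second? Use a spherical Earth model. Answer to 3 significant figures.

With standard parallel φ₀ = 11.7°, the equirectangular projection gives x = Rλ cos φ₀, y = Rφ, so h = 1 and k = cos 11.7° / cos φ.
Areal scale at 75.1°: h·k = 1.000 × 3.808 = 3.808.
Areal scale at 15.2°: h·k = 1.000 × 1.015 = 1.015.
Ratio = 3.808/1.015 ≈ 3.75.

3.75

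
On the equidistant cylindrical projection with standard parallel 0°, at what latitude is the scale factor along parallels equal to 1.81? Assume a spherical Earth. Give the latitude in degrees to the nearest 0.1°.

56.5°

Plate carrée: h = 1, k = sec φ along parallels.
sec φ = 1.81  ⇒  cos φ = 0.5525  ⇒  φ ≈ 56.5°.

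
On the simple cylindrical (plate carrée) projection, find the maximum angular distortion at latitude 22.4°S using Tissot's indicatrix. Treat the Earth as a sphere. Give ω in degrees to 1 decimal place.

In the plate carrée (x = Rλ, y = Rφ), meridians are true-scale (h = 1) and parallels are stretched by k = sec φ.
At 22.4°: h = 1.000, k = 1.082; principal scales a = 1.082, b = 1.000.
sin(ω/2) = (a − b)/(a + b) = 0.08161/2.082 = 0.03921, so ω = 2 arcsin(0.03921) ≈ 4.5°.

4.5°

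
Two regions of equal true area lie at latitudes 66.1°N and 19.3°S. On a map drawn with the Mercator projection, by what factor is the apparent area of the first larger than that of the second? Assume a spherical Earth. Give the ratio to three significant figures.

5.43

Mercator areal scale is sec²φ.
At 66.1°: sec²(66.1°) = 1/0.4051² = 6.092.
At 19.3°: sec²(19.3°) = 1/0.9438² = 1.123.
Ratio = 6.092/1.123 = cos²(19.3°)/cos²(66.1°) ≈ 5.43.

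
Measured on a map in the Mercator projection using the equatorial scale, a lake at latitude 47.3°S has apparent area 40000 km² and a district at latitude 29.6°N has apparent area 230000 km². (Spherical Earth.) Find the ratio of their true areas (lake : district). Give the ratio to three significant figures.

0.106

On Mercator the areal scale is sec²φ, so true area = apparent × cos²φ.
True area of lake: 40000 × cos²(47.3°) = 40000 × 0.4599 = 18400 km².
True area of district: 230000 × cos²(29.6°) = 230000 × 0.7560 = 173900 km².
Ratio = 18400 / 173900 ≈ 0.106.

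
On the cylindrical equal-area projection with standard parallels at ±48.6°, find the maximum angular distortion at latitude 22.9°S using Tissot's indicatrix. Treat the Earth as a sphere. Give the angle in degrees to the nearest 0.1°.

37.3°

A cylindrical equal-area projection with standard parallel φ₀ has meridian scale h = cos φ / cos φ₀ and parallel scale k = cos φ₀ / cos φ (so areas are preserved, h·k = 1).
At 22.9°: h = 1.393, k = 0.7179; principal scales a = 1.393, b = 0.7179.
sin(ω/2) = (a − b)/(a + b) = 0.6751/2.111 = 0.3198, so ω = 2 arcsin(0.3198) ≈ 37.3°.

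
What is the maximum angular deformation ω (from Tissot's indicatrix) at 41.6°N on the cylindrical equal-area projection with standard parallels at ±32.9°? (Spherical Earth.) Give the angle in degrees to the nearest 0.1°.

13.2°

A cylindrical equal-area projection with standard parallel φ₀ has meridian scale h = cos φ / cos φ₀ and parallel scale k = cos φ₀ / cos φ (so areas are preserved, h·k = 1).
At 41.6°: h = 0.8906, k = 1.123; principal scales a = 1.123, b = 0.8906.
sin(ω/2) = (a − b)/(a + b) = 0.2322/2.013 = 0.1153, so ω = 2 arcsin(0.1153) ≈ 13.2°.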